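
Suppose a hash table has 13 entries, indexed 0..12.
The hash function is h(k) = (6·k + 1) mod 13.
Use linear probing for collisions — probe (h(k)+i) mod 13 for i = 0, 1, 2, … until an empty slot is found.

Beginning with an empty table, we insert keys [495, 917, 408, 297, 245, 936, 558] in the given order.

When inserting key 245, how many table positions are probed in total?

2

495: h=7 → slot 7
917: h=4 → slot 4
408: h=5 → slot 5
297: h=2 → slot 2
245: h=2, probe 2,3 → slot 3
936: h=1 → slot 1
558: h=8 → slot 8
Table: [—, 936, 297, 245, 917, 408, —, 495, 558, —, —, —, —]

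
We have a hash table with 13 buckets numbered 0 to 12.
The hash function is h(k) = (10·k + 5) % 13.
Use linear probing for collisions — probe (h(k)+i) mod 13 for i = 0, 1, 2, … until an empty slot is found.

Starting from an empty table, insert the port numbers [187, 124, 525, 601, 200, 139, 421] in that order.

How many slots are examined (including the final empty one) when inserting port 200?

3

Insert 187: h=3, slot 3 empty => index 3.
Insert 124: h=10, slot 10 empty => index 10.
Insert 525: h=3, slot 3 occupied => index 4.
Insert 601: h=9, slot 9 empty => index 9.
Insert 200: h=3, slots 3,4 occupied => index 5.
Insert 139: h=4, slots 4,5 occupied => index 6.
Insert 421: h=3, slots 3,4,5,6 occupied => index 7.
Table: [., ., ., 187, 525, 200, 139, 421, ., 601, 124, ., .]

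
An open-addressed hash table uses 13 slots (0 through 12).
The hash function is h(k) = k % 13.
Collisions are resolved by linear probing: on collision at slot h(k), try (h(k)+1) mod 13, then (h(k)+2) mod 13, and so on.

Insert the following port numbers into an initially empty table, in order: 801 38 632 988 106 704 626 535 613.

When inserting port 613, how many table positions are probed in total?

801: h=8 → slot 8
38: h=12 → slot 12
632: h=8, probe 8,9 → slot 9
988: h=0 → slot 0
106: h=2 → slot 2
704: h=2, probe 2,3 → slot 3
626: h=2, probe 2,3,4 → slot 4
535: h=2, probe 2,3,4,5 → slot 5
613: h=2, probe 2,3,4,5,6 → slot 6
Table: [988, -, 106, 704, 626, 535, 613, -, 801, 632, -, -, 38]

5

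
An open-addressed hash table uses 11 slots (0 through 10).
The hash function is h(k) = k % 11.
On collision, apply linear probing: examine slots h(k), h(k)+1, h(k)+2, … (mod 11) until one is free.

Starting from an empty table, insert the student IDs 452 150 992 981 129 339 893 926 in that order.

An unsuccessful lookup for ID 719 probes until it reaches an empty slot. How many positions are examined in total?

452: h=1 -> slot 1
150: h=7 -> slot 7
992: h=2 -> slot 2
981: h=2, probe 2,3 -> slot 3
129: h=8 -> slot 8
339: h=9 -> slot 9
893: h=2, probe 2,3,4 -> slot 4
926: h=2, probe 2,3,4,5 -> slot 5
Table: [∅, 452, 992, 981, 893, 926, ∅, 150, 129, 339, ∅]
Lookup 719: h=4, probe 4,5,6 → slot 6 empty, not found.

3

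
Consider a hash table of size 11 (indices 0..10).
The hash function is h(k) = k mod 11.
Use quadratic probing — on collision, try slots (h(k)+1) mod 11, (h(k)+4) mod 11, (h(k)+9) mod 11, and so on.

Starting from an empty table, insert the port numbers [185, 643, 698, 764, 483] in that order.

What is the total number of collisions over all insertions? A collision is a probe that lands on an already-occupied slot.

185: h=9 => slot 9
643: h=5 => slot 5
698: h=5, probe 5,6 => slot 6
764: h=5, probe 5,6,9,3 => slot 3
483: h=10 => slot 10
Table: [∅, ∅, ∅, 764, ∅, 643, 698, ∅, ∅, 185, 483]

4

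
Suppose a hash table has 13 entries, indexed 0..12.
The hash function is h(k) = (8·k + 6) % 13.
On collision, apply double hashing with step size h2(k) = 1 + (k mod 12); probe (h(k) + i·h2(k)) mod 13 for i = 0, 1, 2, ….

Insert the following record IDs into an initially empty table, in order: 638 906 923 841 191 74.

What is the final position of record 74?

3

638 hashes to 1; slot 1 is free → place at 1.
906 hashes to 0; slot 0 is free → place at 0.
923 hashes to 6; slot 6 is free → place at 6.
841 hashes to 0, h2=2; 0 taken → place at 2.
191 hashes to 0, h2=12; 0 taken → place at 12.
74 hashes to 0, h2=3; 0 taken → place at 3.
Table: [906, 638, 841, 74, -, -, 923, -, -, -, -, -, 191]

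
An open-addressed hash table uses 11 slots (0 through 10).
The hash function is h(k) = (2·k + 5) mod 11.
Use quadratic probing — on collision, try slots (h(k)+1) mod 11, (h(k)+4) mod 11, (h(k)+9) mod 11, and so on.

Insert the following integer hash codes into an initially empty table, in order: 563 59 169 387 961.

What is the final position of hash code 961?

563 hashes to 9; slot 9 is free → place at 9.
59 hashes to 2; slot 2 is free → place at 2.
169 hashes to 2; 2 taken → place at 3.
387 hashes to 9; 9 taken → place at 10.
961 hashes to 2; 2,3 taken → place at 6.
Table: [., ., 59, 169, ., ., 961, ., ., 563, 387]

6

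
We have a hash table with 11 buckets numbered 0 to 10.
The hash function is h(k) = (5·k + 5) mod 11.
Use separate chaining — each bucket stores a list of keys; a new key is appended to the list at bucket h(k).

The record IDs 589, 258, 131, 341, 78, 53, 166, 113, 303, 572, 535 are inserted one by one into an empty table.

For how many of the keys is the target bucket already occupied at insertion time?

3

589 → bucket 2
258 → bucket 8
131 → bucket 0
341 → bucket 5
78 → bucket 10
53 → bucket 6
166 → bucket 10 (collision)
113 → bucket 9
303 → bucket 2 (collision)
572 → bucket 5 (collision)
535 → bucket 7
Final buckets:
0: 131
1: -
2: 589 -> 303
3: -
4: -
5: 341 -> 572
6: 53
7: 535
8: 258
9: 113
10: 78 -> 166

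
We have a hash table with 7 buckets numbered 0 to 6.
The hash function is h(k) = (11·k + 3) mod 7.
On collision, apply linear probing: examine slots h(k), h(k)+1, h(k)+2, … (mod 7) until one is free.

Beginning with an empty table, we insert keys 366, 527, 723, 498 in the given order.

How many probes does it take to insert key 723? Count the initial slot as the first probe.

366 hashes to 4; slot 4 is free -> place at 4.
527 hashes to 4; 4 taken -> place at 5.
723 hashes to 4; 4,5 taken -> place at 6.
498 hashes to 0; slot 0 is free -> place at 0.
Table: [498, _, _, _, 366, 527, 723]

3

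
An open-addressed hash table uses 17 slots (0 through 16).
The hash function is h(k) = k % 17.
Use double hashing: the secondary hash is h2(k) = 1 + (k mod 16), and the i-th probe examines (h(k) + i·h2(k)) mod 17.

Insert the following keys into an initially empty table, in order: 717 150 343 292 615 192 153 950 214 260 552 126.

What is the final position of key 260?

717 hashes to 3; slot 3 is free -> place at 3.
150 hashes to 14; slot 14 is free -> place at 14.
343 hashes to 3, h2=8; 3 taken -> place at 11.
292 hashes to 3, h2=5; 3 taken -> place at 8.
615 hashes to 3, h2=8; 3,11 taken -> place at 2.
192 hashes to 5; slot 5 is free -> place at 5.
153 hashes to 0; slot 0 is free -> place at 0.
950 hashes to 15; slot 15 is free -> place at 15.
214 hashes to 10; slot 10 is free -> place at 10.
260 hashes to 5, h2=5; 5,10,15,3,8 taken -> place at 13.
552 hashes to 8, h2=9; 8,0 taken -> place at 9.
126 hashes to 7; slot 7 is free -> place at 7.
Table: [153, _, 615, 717, _, 192, _, 126, 292, 552, 214, 343, _, 260, 150, 950, _]

13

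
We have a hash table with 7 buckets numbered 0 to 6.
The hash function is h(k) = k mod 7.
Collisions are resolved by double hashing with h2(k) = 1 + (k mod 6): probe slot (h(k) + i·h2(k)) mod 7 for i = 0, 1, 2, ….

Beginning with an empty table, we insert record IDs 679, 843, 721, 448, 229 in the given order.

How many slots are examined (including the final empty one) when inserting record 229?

679 hashes to 0; slot 0 is free → place at 0.
843 hashes to 3; slot 3 is free → place at 3.
721 hashes to 0, h2=2; 0 taken → place at 2.
448 hashes to 0, h2=5; 0 taken → place at 5.
229 hashes to 5, h2=2; 5,0,2 taken → place at 4.
Table: [679, _, 721, 843, 229, 448, _]

4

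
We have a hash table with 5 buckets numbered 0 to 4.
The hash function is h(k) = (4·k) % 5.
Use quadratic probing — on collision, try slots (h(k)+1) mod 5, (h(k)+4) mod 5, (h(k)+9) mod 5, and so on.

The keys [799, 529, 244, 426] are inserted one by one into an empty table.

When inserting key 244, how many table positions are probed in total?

799 hashes to 1; slot 1 is free -> place at 1.
529 hashes to 1; 1 taken -> place at 2.
244 hashes to 1; 1,2 taken -> place at 0.
426 hashes to 4; slot 4 is free -> place at 4.
Table: [244, 799, 529, —, 426]

3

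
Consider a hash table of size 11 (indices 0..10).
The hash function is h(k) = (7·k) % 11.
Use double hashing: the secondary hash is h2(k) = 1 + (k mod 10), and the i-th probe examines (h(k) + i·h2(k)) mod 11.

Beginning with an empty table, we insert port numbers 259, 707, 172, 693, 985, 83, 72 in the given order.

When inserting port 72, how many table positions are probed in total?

2

259: h=9 => slot 9
707: h=10 => slot 10
172: h=5 => slot 5
693: h=0 => slot 0
985: h=9, h2=6, probe 9,4 => slot 4
83: h=9, h2=4, probe 9,2 => slot 2
72: h=9, h2=3, probe 9,1 => slot 1
Table: [693, 72, 83, ∅, 985, 172, ∅, ∅, ∅, 259, 707]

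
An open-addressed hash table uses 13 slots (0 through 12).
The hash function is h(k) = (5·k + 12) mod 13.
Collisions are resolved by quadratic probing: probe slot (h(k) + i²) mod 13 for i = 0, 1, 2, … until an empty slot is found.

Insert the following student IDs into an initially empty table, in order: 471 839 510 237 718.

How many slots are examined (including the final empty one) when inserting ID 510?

2

Insert 471: h=1, slot 1 empty → index 1.
Insert 839: h=8, slot 8 empty → index 8.
Insert 510: h=1, slot 1 occupied → index 2.
Insert 237: h=1, slots 1,2 occupied → index 5.
Insert 718: h=1, slots 1,2,5 occupied → index 10.
Table: [_, 471, 510, _, _, 237, _, _, 839, _, 718, _, _]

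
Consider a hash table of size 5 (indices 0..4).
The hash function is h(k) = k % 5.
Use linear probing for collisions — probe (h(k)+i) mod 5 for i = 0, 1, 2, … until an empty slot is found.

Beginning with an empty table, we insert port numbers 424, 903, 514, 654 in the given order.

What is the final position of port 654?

1

424: h=4 → slot 4
903: h=3 → slot 3
514: h=4, probe 4,0 → slot 0
654: h=4, probe 4,0,1 → slot 1
Table: [514, 654, ∅, 903, 424]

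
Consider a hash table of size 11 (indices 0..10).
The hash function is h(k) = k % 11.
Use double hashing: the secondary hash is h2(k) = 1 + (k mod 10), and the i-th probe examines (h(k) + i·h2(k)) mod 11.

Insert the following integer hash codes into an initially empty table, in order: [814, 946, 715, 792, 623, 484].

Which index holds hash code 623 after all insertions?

Insert 814: h=0, slot 0 empty → index 0.
Insert 946: h=0, h2=7, slot 0 occupied → index 7.
Insert 715: h=0, h2=6, slot 0 occupied → index 6.
Insert 792: h=0, h2=3, slot 0 occupied → index 3.
Insert 623: h=7, h2=4, slots 7,0 occupied → index 4.
Insert 484: h=0, h2=5, slot 0 occupied → index 5.
Table: [814, -, -, 792, 623, 484, 715, 946, -, -, -]

4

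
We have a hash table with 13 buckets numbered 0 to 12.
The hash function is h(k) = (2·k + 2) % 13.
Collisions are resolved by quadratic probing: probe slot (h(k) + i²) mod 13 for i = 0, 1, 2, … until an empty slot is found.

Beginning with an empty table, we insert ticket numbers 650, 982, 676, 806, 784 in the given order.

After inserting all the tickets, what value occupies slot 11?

806

650: h=2 => slot 2
982: h=3 => slot 3
676: h=2, probe 2,3,6 => slot 6
806: h=2, probe 2,3,6,11 => slot 11
784: h=10 => slot 10
Table: [—, —, 650, 982, —, —, 676, —, —, —, 784, 806, —]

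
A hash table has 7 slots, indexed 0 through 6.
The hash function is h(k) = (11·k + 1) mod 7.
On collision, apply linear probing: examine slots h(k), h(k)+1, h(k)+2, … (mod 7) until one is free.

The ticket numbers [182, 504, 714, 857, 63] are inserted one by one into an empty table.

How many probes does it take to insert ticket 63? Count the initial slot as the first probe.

182: h=1 => slot 1
504: h=1, probe 1,2 => slot 2
714: h=1, probe 1,2,3 => slot 3
857: h=6 => slot 6
63: h=1, probe 1,2,3,4 => slot 4
Table: [∅, 182, 504, 714, 63, ∅, 857]

4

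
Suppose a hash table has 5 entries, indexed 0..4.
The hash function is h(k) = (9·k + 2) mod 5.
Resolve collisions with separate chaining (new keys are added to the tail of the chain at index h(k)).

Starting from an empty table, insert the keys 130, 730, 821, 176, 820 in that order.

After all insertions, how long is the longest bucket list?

3

130 -> bucket 2
730 -> bucket 2 (collision)
821 -> bucket 1
176 -> bucket 1 (collision)
820 -> bucket 2 (collision)
Final buckets:
0: -
1: 821 -> 176
2: 130 -> 730 -> 820
3: -
4: -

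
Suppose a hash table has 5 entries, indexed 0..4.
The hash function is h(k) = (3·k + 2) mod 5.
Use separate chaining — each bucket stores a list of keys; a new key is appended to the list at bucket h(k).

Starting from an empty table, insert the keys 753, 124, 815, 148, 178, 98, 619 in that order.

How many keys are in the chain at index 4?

753 -> bucket 1
124 -> bucket 4
815 -> bucket 2
148 -> bucket 1 (collision)
178 -> bucket 1 (collision)
98 -> bucket 1 (collision)
619 -> bucket 4 (collision)
Final buckets:
0: ∅
1: 753 -> 148 -> 178 -> 98
2: 815
3: ∅
4: 124 -> 619

2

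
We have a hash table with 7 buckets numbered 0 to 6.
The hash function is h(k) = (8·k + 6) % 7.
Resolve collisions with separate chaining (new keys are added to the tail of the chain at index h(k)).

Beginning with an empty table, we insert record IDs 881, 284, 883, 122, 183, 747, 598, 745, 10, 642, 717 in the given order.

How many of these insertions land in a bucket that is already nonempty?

881 -> bucket 5
284 -> bucket 3
883 -> bucket 0
122 -> bucket 2
183 -> bucket 0 (collision)
747 -> bucket 4
598 -> bucket 2 (collision)
745 -> bucket 2 (collision)
10 -> bucket 2 (collision)
642 -> bucket 4 (collision)
717 -> bucket 2 (collision)
Final buckets:
0: 883 -> 183
1: ∅
2: 122 -> 598 -> 745 -> 10 -> 717
3: 284
4: 747 -> 642
5: 881
6: ∅

6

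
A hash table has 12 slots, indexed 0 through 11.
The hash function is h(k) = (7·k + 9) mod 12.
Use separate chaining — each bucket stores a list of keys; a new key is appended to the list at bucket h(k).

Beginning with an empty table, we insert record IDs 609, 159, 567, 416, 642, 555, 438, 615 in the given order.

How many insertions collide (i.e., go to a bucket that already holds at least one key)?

Insert 609: h=0, bucket 0 empty → new chain.
Insert 159: h=6, bucket 6 empty → new chain.
Insert 567: h=6, bucket 6 nonempty → append to chain.
Insert 416: h=5, bucket 5 empty → new chain.
Insert 642: h=3, bucket 3 empty → new chain.
Insert 555: h=6, bucket 6 nonempty → append to chain.
Insert 438: h=3, bucket 3 nonempty → append to chain.
Insert 615: h=6, bucket 6 nonempty → append to chain.
Final buckets:
0: 609
1: —
2: —
3: 642 -> 438
4: —
5: 416
6: 159 -> 567 -> 555 -> 615
7: —
8: —
9: —
10: —
11: —

4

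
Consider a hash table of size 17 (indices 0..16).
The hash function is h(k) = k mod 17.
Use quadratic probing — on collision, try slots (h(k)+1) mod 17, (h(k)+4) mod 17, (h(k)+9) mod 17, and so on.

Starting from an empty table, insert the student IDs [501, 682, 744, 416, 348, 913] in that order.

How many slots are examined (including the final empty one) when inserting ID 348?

3

501 hashes to 8; slot 8 is free => place at 8.
682 hashes to 2; slot 2 is free => place at 2.
744 hashes to 13; slot 13 is free => place at 13.
416 hashes to 8; 8 taken => place at 9.
348 hashes to 8; 8,9 taken => place at 12.
913 hashes to 12; 12,13 taken => place at 16.
Table: [., ., 682, ., ., ., ., ., 501, 416, ., ., 348, 744, ., ., 913]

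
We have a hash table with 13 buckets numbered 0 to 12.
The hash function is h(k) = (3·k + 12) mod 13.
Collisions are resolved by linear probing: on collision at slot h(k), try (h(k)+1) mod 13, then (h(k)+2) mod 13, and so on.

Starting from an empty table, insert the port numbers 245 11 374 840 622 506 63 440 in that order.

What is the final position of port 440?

Insert 245: h=6, slot 6 empty → index 6.
Insert 11: h=6, slot 6 occupied → index 7.
Insert 374: h=3, slot 3 empty → index 3.
Insert 840: h=10, slot 10 empty → index 10.
Insert 622: h=6, slots 6,7 occupied → index 8.
Insert 506: h=9, slot 9 empty → index 9.
Insert 63: h=6, slots 6,7,8,9,10 occupied → index 11.
Insert 440: h=6, slots 6,7,8,9,10,11 occupied → index 12.
Table: [., ., ., 374, ., ., 245, 11, 622, 506, 840, 63, 440]

12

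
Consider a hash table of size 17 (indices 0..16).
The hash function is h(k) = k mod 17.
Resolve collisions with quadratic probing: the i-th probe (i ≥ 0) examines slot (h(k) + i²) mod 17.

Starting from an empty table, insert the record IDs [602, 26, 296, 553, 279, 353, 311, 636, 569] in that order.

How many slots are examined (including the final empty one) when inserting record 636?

602: h=7 → slot 7
26: h=9 → slot 9
296: h=7, probe 7,8 → slot 8
553: h=9, probe 9,10 → slot 10
279: h=7, probe 7,8,11 → slot 11
353: h=13 → slot 13
311: h=5 → slot 5
636: h=7, probe 7,8,11,16 → slot 16
569: h=8, probe 8,9,12 → slot 12
Table: [∅, ∅, ∅, ∅, ∅, 311, ∅, 602, 296, 26, 553, 279, 569, 353, ∅, ∅, 636]

4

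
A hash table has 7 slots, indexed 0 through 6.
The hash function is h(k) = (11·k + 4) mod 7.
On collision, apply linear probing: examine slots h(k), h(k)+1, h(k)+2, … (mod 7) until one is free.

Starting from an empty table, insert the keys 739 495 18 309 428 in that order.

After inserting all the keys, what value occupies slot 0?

Insert 739: h=6, slot 6 empty -> index 6.
Insert 495: h=3, slot 3 empty -> index 3.
Insert 18: h=6, slot 6 occupied -> index 0.
Insert 309: h=1, slot 1 empty -> index 1.
Insert 428: h=1, slot 1 occupied -> index 2.
Table: [18, 309, 428, 495, ∅, ∅, 739]

18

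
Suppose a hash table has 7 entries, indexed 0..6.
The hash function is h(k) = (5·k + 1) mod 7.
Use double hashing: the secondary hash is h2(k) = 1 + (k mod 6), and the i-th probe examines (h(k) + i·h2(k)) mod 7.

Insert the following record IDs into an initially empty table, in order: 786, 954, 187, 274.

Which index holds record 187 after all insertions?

0

Insert 786: h=4, slot 4 empty → index 4.
Insert 954: h=4, h2=1, slot 4 occupied → index 5.
Insert 187: h=5, h2=2, slot 5 occupied → index 0.
Insert 274: h=6, slot 6 empty → index 6.
Table: [187, -, -, -, 786, 954, 274]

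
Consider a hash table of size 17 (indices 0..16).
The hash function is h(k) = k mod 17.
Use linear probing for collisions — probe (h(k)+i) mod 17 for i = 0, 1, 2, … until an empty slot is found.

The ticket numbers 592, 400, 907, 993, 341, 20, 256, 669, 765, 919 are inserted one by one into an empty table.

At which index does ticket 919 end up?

592: h=14 → slot 14
400: h=9 → slot 9
907: h=6 → slot 6
993: h=7 → slot 7
341: h=1 → slot 1
20: h=3 → slot 3
256: h=1, probe 1,2 → slot 2
669: h=6, probe 6,7,8 → slot 8
765: h=0 → slot 0
919: h=1, probe 1,2,3,4 → slot 4
Table: [765, 341, 256, 20, 919, ∅, 907, 993, 669, 400, ∅, ∅, ∅, ∅, 592, ∅, ∅]

4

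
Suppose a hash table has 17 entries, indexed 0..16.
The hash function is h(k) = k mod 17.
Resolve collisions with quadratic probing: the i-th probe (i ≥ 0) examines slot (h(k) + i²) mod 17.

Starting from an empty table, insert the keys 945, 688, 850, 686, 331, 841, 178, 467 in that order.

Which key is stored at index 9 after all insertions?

945 hashes to 10; slot 10 is free → place at 10.
688 hashes to 8; slot 8 is free → place at 8.
850 hashes to 0; slot 0 is free → place at 0.
686 hashes to 6; slot 6 is free → place at 6.
331 hashes to 8; 8 taken → place at 9.
841 hashes to 8; 8,9 taken → place at 12.
178 hashes to 8; 8,9,12,0 taken → place at 7.
467 hashes to 8; 8,9,12,0,7 taken → place at 16.
Table: [850, _, _, _, _, _, 686, 178, 688, 331, 945, _, 841, _, _, _, 467]

331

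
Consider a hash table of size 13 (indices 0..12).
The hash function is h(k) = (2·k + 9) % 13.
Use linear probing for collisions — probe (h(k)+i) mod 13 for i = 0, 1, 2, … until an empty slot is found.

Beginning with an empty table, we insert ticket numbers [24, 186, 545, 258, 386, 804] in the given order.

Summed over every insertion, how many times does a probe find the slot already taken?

24 hashes to 5; slot 5 is free -> place at 5.
186 hashes to 4; slot 4 is free -> place at 4.
545 hashes to 7; slot 7 is free -> place at 7.
258 hashes to 5; 5 taken -> place at 6.
386 hashes to 1; slot 1 is free -> place at 1.
804 hashes to 5; 5,6,7 taken -> place at 8.
Table: [_, 386, _, _, 186, 24, 258, 545, 804, _, _, _, _]

4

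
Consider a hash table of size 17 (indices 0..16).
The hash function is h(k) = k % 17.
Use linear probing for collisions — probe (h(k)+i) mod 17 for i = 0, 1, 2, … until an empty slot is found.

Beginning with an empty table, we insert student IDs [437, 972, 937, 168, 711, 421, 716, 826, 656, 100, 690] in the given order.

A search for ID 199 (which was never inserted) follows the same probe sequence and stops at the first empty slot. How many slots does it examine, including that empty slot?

Insert 437: h=12, slot 12 empty → index 12.
Insert 972: h=3, slot 3 empty → index 3.
Insert 937: h=2, slot 2 empty → index 2.
Insert 168: h=15, slot 15 empty → index 15.
Insert 711: h=14, slot 14 empty → index 14.
Insert 421: h=13, slot 13 empty → index 13.
Insert 716: h=2, slots 2,3 occupied → index 4.
Insert 826: h=10, slot 10 empty → index 10.
Insert 656: h=10, slot 10 occupied → index 11.
Insert 100: h=15, slot 15 occupied → index 16.
Insert 690: h=10, slots 10,11,12,13,14,15,16 occupied → index 0.
Table: [690, _, 937, 972, 716, _, _, _, _, _, 826, 656, 437, 421, 711, 168, 100]
Lookup 199: h=12, probe 12,13,14,15,16,0,1 → slot 1 empty, not found.

7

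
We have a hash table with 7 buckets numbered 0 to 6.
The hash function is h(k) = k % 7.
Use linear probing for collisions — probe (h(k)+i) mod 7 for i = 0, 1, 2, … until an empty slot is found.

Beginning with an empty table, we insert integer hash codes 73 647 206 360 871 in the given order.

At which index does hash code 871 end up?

Insert 73: h=3, slot 3 empty => index 3.
Insert 647: h=3, slot 3 occupied => index 4.
Insert 206: h=3, slots 3,4 occupied => index 5.
Insert 360: h=3, slots 3,4,5 occupied => index 6.
Insert 871: h=3, slots 3,4,5,6 occupied => index 0.
Table: [871, —, —, 73, 647, 206, 360]

0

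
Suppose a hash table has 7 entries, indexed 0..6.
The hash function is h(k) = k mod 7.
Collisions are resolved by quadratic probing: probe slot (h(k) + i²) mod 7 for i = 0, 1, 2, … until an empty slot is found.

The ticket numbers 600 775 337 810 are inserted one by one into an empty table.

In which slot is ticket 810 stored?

2

600 hashes to 5; slot 5 is free → place at 5.
775 hashes to 5; 5 taken → place at 6.
337 hashes to 1; slot 1 is free → place at 1.
810 hashes to 5; 5,6 taken → place at 2.
Table: [∅, 337, 810, ∅, ∅, 600, 775]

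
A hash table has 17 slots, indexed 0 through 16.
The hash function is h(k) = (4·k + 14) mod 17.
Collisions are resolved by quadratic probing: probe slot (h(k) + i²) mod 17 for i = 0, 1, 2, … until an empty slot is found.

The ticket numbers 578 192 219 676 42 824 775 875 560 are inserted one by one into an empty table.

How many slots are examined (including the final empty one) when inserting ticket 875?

578 hashes to 14; slot 14 is free => place at 14.
192 hashes to 0; slot 0 is free => place at 0.
219 hashes to 6; slot 6 is free => place at 6.
676 hashes to 15; slot 15 is free => place at 15.
42 hashes to 12; slot 12 is free => place at 12.
824 hashes to 12; 12 taken => place at 13.
775 hashes to 3; slot 3 is free => place at 3.
875 hashes to 12; 12,13 taken => place at 16.
560 hashes to 10; slot 10 is free => place at 10.
Table: [192, -, -, 775, -, -, 219, -, -, -, 560, -, 42, 824, 578, 676, 875]

3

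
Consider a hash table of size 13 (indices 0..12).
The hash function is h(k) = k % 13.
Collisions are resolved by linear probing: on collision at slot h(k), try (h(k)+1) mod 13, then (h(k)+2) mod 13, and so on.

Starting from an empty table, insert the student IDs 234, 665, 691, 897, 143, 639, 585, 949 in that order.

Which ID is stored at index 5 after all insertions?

639

234: h=0 -> slot 0
665: h=2 -> slot 2
691: h=2, probe 2,3 -> slot 3
897: h=0, probe 0,1 -> slot 1
143: h=0, probe 0,1,2,3,4 -> slot 4
639: h=2, probe 2,3,4,5 -> slot 5
585: h=0, probe 0,1,2,3,4,5,6 -> slot 6
949: h=0, probe 0,1,2,3,4,5,6,7 -> slot 7
Table: [234, 897, 665, 691, 143, 639, 585, 949, ∅, ∅, ∅, ∅, ∅]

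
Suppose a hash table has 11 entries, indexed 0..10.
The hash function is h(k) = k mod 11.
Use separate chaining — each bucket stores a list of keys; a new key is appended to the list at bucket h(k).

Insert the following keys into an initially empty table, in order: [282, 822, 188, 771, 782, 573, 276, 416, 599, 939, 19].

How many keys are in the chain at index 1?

282 -> bucket 7
822 -> bucket 8
188 -> bucket 1
771 -> bucket 1 (collision)
782 -> bucket 1 (collision)
573 -> bucket 1 (collision)
276 -> bucket 1 (collision)
416 -> bucket 9
599 -> bucket 5
939 -> bucket 4
19 -> bucket 8 (collision)
Final buckets:
0: _
1: 188 -> 771 -> 782 -> 573 -> 276
2: _
3: _
4: 939
5: 599
6: _
7: 282
8: 822 -> 19
9: 416
10: _

5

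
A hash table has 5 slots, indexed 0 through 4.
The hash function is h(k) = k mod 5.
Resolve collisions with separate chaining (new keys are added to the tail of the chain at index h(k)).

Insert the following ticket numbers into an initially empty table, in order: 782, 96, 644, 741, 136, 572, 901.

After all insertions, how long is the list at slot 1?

Insert 782: h=2, bucket 2 empty -> new chain.
Insert 96: h=1, bucket 1 empty -> new chain.
Insert 644: h=4, bucket 4 empty -> new chain.
Insert 741: h=1, bucket 1 nonempty -> append to chain.
Insert 136: h=1, bucket 1 nonempty -> append to chain.
Insert 572: h=2, bucket 2 nonempty -> append to chain.
Insert 901: h=1, bucket 1 nonempty -> append to chain.
Final buckets:
0: ∅
1: 96 -> 741 -> 136 -> 901
2: 782 -> 572
3: ∅
4: 644

4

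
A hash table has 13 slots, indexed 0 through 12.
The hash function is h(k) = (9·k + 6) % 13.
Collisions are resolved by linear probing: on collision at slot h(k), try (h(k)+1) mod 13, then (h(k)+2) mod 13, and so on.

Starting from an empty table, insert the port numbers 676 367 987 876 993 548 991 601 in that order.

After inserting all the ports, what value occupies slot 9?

Insert 676: h=6, slot 6 empty → index 6.
Insert 367: h=7, slot 7 empty → index 7.
Insert 987: h=10, slot 10 empty → index 10.
Insert 876: h=12, slot 12 empty → index 12.
Insert 993: h=12, slot 12 occupied → index 0.
Insert 548: h=11, slot 11 empty → index 11.
Insert 991: h=7, slot 7 occupied → index 8.
Insert 601: h=7, slots 7,8 occupied → index 9.
Table: [993, —, —, —, —, —, 676, 367, 991, 601, 987, 548, 876]

601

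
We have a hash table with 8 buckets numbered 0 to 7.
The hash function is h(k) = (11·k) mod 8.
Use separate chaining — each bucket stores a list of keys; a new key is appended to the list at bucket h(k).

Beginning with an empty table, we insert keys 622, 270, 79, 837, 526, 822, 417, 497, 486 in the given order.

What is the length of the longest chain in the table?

Insert 622: h=2, bucket 2 empty → new chain.
Insert 270: h=2, bucket 2 nonempty → append to chain.
Insert 79: h=5, bucket 5 empty → new chain.
Insert 837: h=7, bucket 7 empty → new chain.
Insert 526: h=2, bucket 2 nonempty → append to chain.
Insert 822: h=2, bucket 2 nonempty → append to chain.
Insert 417: h=3, bucket 3 empty → new chain.
Insert 497: h=3, bucket 3 nonempty → append to chain.
Insert 486: h=2, bucket 2 nonempty → append to chain.
Final buckets:
0: -
1: -
2: 622 -> 270 -> 526 -> 822 -> 486
3: 417 -> 497
4: -
5: 79
6: -
7: 837

5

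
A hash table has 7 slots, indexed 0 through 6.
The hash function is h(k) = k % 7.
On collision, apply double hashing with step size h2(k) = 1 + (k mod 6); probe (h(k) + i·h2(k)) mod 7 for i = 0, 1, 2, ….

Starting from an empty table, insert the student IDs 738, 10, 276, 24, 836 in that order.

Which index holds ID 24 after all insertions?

5

738 hashes to 3; slot 3 is free → place at 3.
10 hashes to 3, h2=5; 3 taken → place at 1.
276 hashes to 3, h2=1; 3 taken → place at 4.
24 hashes to 3, h2=1; 3,4 taken → place at 5.
836 hashes to 3, h2=3; 3 taken → place at 6.
Table: [_, 10, _, 738, 276, 24, 836]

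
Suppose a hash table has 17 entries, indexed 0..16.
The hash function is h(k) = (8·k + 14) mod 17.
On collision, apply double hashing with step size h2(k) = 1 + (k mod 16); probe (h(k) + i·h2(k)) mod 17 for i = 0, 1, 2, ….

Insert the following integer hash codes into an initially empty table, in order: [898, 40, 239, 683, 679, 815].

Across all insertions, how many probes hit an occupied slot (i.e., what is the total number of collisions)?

898: h=7 => slot 7
40: h=11 => slot 11
239: h=5 => slot 5
683: h=4 => slot 4
679: h=6 => slot 6
815: h=6, h2=16, probe 6,5,4,3 => slot 3
Table: [—, —, —, 815, 683, 239, 679, 898, —, —, —, 40, —, —, —, —, —]

3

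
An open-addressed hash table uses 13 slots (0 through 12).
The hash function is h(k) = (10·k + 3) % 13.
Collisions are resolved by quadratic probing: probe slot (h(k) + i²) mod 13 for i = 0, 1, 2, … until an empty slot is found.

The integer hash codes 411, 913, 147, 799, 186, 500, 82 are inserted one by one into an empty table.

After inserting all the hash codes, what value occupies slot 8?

186

Insert 411: h=5, slot 5 empty -> index 5.
Insert 913: h=7, slot 7 empty -> index 7.
Insert 147: h=4, slot 4 empty -> index 4.
Insert 799: h=11, slot 11 empty -> index 11.
Insert 186: h=4, slots 4,5 occupied -> index 8.
Insert 500: h=11, slot 11 occupied -> index 12.
Insert 82: h=4, slots 4,5,8 occupied -> index 0.
Table: [82, -, -, -, 147, 411, -, 913, 186, -, -, 799, 500]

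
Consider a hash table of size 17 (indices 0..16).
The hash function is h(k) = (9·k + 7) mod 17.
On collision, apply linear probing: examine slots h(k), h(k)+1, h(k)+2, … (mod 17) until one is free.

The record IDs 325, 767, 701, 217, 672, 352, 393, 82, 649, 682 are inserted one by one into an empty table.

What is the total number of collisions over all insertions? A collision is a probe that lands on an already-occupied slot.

9

325: h=8 -> slot 8
767: h=8, probe 8,9 -> slot 9
701: h=9, probe 9,10 -> slot 10
217: h=5 -> slot 5
672: h=3 -> slot 3
352: h=13 -> slot 13
393: h=8, probe 8,9,10,11 -> slot 11
82: h=14 -> slot 14
649: h=0 -> slot 0
682: h=8, probe 8,9,10,11,12 -> slot 12
Table: [649, -, -, 672, -, 217, -, -, 325, 767, 701, 393, 682, 352, 82, -, -]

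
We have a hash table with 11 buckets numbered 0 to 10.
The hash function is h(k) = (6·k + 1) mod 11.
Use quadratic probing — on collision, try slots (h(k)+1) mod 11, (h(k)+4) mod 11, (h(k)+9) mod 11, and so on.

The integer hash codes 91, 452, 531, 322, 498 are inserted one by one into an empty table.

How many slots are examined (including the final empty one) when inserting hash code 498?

4

91 hashes to 8; slot 8 is free => place at 8.
452 hashes to 7; slot 7 is free => place at 7.
531 hashes to 8; 8 taken => place at 9.
322 hashes to 8; 8,9 taken => place at 1.
498 hashes to 8; 8,9,1 taken => place at 6.
Table: [-, 322, -, -, -, -, 498, 452, 91, 531, -]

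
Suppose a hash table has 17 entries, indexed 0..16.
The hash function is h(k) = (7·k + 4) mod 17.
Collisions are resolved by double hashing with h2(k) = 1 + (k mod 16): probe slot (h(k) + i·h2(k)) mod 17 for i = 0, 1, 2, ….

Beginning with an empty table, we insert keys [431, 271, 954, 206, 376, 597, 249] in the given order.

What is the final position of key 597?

7

431: h=12 -> slot 12
271: h=14 -> slot 14
954: h=1 -> slot 1
206: h=1, h2=15, probe 1,16 -> slot 16
376: h=1, h2=9, probe 1,10 -> slot 10
597: h=1, h2=6, probe 1,7 -> slot 7
249: h=13 -> slot 13
Table: [., 954, ., ., ., ., ., 597, ., ., 376, ., 431, 249, 271, ., 206]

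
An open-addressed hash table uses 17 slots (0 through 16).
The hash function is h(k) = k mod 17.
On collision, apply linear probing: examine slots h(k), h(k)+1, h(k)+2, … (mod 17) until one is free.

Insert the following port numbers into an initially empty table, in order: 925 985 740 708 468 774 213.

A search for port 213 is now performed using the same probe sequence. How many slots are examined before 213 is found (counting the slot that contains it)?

5

925: h=7 → slot 7
985: h=16 → slot 16
740: h=9 → slot 9
708: h=11 → slot 11
468: h=9, probe 9,10 → slot 10
774: h=9, probe 9,10,11,12 → slot 12
213: h=9, probe 9,10,11,12,13 → slot 13
Table: [., ., ., ., ., ., ., 925, ., 740, 468, 708, 774, 213, ., ., 985]
Lookup 213: h=9, probe 9,10,11,12,13 → found at 13.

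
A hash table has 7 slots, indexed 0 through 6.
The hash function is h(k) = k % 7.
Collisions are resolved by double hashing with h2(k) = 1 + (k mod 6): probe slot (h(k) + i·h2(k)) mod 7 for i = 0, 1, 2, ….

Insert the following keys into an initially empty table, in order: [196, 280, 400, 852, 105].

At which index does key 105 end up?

4

196: h=0 -> slot 0
280: h=0, h2=5, probe 0,5 -> slot 5
400: h=1 -> slot 1
852: h=5, h2=1, probe 5,6 -> slot 6
105: h=0, h2=4, probe 0,4 -> slot 4
Table: [196, 400, _, _, 105, 280, 852]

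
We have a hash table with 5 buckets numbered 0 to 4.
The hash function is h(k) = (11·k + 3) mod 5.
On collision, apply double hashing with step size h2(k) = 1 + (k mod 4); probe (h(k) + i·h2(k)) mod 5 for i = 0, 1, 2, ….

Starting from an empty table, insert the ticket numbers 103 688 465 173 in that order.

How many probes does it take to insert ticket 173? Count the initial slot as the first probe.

Insert 103: h=1, slot 1 empty => index 1.
Insert 688: h=1, h2=1, slot 1 occupied => index 2.
Insert 465: h=3, slot 3 empty => index 3.
Insert 173: h=1, h2=2, slots 1,3 occupied => index 0.
Table: [173, 103, 688, 465, .]

3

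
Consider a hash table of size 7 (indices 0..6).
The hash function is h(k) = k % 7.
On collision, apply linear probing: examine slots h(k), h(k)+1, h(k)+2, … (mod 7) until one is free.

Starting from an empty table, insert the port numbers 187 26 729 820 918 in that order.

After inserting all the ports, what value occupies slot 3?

Insert 187: h=5, slot 5 empty => index 5.
Insert 26: h=5, slot 5 occupied => index 6.
Insert 729: h=1, slot 1 empty => index 1.
Insert 820: h=1, slot 1 occupied => index 2.
Insert 918: h=1, slots 1,2 occupied => index 3.
Table: [_, 729, 820, 918, _, 187, 26]

918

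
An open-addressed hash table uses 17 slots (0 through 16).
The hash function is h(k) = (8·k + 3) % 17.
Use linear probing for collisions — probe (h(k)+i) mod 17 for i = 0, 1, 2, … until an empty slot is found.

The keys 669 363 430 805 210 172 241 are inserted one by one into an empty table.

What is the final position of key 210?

Insert 669: h=0, slot 0 empty → index 0.
Insert 363: h=0, slot 0 occupied → index 1.
Insert 430: h=9, slot 9 empty → index 9.
Insert 805: h=0, slots 0,1 occupied → index 2.
Insert 210: h=0, slots 0,1,2 occupied → index 3.
Insert 172: h=2, slots 2,3 occupied → index 4.
Insert 241: h=10, slot 10 empty → index 10.
Table: [669, 363, 805, 210, 172, ∅, ∅, ∅, ∅, 430, 241, ∅, ∅, ∅, ∅, ∅, ∅]

3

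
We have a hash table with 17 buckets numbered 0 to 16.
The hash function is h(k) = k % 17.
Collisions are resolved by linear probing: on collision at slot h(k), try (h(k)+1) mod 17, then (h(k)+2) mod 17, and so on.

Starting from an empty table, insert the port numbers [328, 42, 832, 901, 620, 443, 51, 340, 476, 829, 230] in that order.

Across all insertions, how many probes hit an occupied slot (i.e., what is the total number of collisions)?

11

328 hashes to 5; slot 5 is free -> place at 5.
42 hashes to 8; slot 8 is free -> place at 8.
832 hashes to 16; slot 16 is free -> place at 16.
901 hashes to 0; slot 0 is free -> place at 0.
620 hashes to 8; 8 taken -> place at 9.
443 hashes to 1; slot 1 is free -> place at 1.
51 hashes to 0; 0,1 taken -> place at 2.
340 hashes to 0; 0,1,2 taken -> place at 3.
476 hashes to 0; 0,1,2,3 taken -> place at 4.
829 hashes to 13; slot 13 is free -> place at 13.
230 hashes to 9; 9 taken -> place at 10.
Table: [901, 443, 51, 340, 476, 328, —, —, 42, 620, 230, —, —, 829, —, —, 832]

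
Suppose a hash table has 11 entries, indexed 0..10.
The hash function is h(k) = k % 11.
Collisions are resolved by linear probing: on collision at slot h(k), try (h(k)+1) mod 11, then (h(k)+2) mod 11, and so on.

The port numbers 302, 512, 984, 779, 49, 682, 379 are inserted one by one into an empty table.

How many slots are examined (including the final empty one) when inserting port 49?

302: h=5 => slot 5
512: h=6 => slot 6
984: h=5, probe 5,6,7 => slot 7
779: h=9 => slot 9
49: h=5, probe 5,6,7,8 => slot 8
682: h=0 => slot 0
379: h=5, probe 5,6,7,8,9,10 => slot 10
Table: [682, -, -, -, -, 302, 512, 984, 49, 779, 379]

4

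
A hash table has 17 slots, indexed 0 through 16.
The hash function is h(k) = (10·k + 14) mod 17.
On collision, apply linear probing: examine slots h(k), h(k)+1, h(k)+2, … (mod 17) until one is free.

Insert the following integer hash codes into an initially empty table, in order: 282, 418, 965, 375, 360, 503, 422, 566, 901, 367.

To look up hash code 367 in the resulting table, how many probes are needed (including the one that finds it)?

Insert 282: h=12, slot 12 empty → index 12.
Insert 418: h=12, slot 12 occupied → index 13.
Insert 965: h=8, slot 8 empty → index 8.
Insert 375: h=7, slot 7 empty → index 7.
Insert 360: h=10, slot 10 empty → index 10.
Insert 503: h=12, slots 12,13 occupied → index 14.
Insert 422: h=1, slot 1 empty → index 1.
Insert 566: h=13, slots 13,14 occupied → index 15.
Insert 901: h=14, slots 14,15 occupied → index 16.
Insert 367: h=12, slots 12,13,14,15,16 occupied → index 0.
Table: [367, 422, -, -, -, -, -, 375, 965, -, 360, -, 282, 418, 503, 566, 901]
Lookup 367: h=12, probe 12,13,14,15,16,0 → found at 0.

6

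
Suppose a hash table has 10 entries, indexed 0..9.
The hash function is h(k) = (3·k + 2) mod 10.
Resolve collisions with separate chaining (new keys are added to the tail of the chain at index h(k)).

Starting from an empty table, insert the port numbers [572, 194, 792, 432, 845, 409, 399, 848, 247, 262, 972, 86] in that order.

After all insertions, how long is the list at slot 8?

5

Insert 572: h=8, bucket 8 empty → new chain.
Insert 194: h=4, bucket 4 empty → new chain.
Insert 792: h=8, bucket 8 nonempty → append to chain.
Insert 432: h=8, bucket 8 nonempty → append to chain.
Insert 845: h=7, bucket 7 empty → new chain.
Insert 409: h=9, bucket 9 empty → new chain.
Insert 399: h=9, bucket 9 nonempty → append to chain.
Insert 848: h=6, bucket 6 empty → new chain.
Insert 247: h=3, bucket 3 empty → new chain.
Insert 262: h=8, bucket 8 nonempty → append to chain.
Insert 972: h=8, bucket 8 nonempty → append to chain.
Insert 86: h=0, bucket 0 empty → new chain.
Final buckets:
0: 86
1: .
2: .
3: 247
4: 194
5: .
6: 848
7: 845
8: 572 -> 792 -> 432 -> 262 -> 972
9: 409 -> 399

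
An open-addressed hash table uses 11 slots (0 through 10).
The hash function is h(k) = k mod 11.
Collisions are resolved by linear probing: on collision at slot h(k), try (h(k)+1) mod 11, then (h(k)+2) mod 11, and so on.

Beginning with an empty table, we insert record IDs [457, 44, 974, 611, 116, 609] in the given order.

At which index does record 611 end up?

8

457 hashes to 6; slot 6 is free -> place at 6.
44 hashes to 0; slot 0 is free -> place at 0.
974 hashes to 6; 6 taken -> place at 7.
611 hashes to 6; 6,7 taken -> place at 8.
116 hashes to 6; 6,7,8 taken -> place at 9.
609 hashes to 4; slot 4 is free -> place at 4.
Table: [44, ., ., ., 609, ., 457, 974, 611, 116, .]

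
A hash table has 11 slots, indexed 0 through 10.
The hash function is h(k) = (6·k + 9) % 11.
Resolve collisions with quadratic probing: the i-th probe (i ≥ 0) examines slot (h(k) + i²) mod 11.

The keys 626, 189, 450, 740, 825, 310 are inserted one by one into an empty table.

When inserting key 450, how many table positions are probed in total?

2

Insert 626: h=3, slot 3 empty -> index 3.
Insert 189: h=10, slot 10 empty -> index 10.
Insert 450: h=3, slot 3 occupied -> index 4.
Insert 740: h=5, slot 5 empty -> index 5.
Insert 825: h=9, slot 9 empty -> index 9.
Insert 310: h=10, slot 10 occupied -> index 0.
Table: [310, ., ., 626, 450, 740, ., ., ., 825, 189]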